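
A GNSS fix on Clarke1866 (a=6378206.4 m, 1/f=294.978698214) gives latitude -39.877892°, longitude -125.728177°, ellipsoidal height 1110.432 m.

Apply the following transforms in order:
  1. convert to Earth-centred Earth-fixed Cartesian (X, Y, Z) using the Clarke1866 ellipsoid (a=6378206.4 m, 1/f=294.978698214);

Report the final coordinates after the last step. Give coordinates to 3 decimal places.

start: φ=-39.877892°, λ=-125.728177°, h=1110.432 m
→ ECEF (a=6378206.400, f=1/294.978698214): X=-2862705.2874, Y=-3979744.4565, Z=-4068104.5198

X=-2862705.287 m, Y=-3979744.456 m, Z=-4068104.520 m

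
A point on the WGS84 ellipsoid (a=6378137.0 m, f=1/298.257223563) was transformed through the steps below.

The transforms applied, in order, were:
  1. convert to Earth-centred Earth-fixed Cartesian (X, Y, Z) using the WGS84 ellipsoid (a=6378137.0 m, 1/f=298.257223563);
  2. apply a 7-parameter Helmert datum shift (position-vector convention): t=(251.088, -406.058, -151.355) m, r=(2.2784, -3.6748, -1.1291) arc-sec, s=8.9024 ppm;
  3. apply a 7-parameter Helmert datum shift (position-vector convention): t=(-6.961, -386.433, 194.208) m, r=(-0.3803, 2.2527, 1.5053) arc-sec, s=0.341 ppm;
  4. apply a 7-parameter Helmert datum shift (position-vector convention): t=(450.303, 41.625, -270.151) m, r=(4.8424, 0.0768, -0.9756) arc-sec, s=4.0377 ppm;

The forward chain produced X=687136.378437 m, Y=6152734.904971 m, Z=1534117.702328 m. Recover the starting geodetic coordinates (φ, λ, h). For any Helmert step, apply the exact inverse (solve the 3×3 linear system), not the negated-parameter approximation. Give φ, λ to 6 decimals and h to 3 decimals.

φ=14.006185°, λ=83.634906°, h=1955.490 m

start: X=687136.3784, Y=6152734.9050, Z=1534117.7023 m
→ Helmert⁻¹: X=686653.6302, Y=6152707.7038, Z=1534237.4689
→ Helmert⁻¹: X=686688.5076, Y=6153084.1988, Z=1534061.5821
→ Helmert⁻¹: X=686424.9562, Y=6153456.1798, Z=1534119.0787
→ geod (Bowring, a=6378137.000): φ=14.00618500°, λ=83.63490600°, h=1955.4900 m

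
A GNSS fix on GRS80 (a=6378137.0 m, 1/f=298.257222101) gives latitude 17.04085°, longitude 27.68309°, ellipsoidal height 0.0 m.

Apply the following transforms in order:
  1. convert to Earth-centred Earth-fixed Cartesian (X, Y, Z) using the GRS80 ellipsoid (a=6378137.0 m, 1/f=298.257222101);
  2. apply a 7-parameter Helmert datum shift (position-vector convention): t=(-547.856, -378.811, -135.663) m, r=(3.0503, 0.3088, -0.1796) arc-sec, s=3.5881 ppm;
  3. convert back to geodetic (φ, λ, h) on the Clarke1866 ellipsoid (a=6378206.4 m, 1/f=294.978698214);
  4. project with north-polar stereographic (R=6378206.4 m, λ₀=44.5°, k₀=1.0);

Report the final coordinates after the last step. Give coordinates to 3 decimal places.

start: φ=17.040850°, λ=27.683090°, h=0.000 m
→ ECEF (a=6378137.000, f=1/298.257222101): X=5401618.5307, Y=2833879.8137, Z=1857156.2453
→ Helmert 7p (PV): X=5401095.3041, Y=2833479.0034, Z=1857061.0675
→ geod (Bowring, a=6378206.400): φ=17.04294938°, λ=27.68203930°, h=-697.9423 m
→ stereo (R=6378206.4, λ₀=44.5°): E=-2728935.4249, N=-9028440.7547

E=-2728935.425 m, N=-9028440.755 m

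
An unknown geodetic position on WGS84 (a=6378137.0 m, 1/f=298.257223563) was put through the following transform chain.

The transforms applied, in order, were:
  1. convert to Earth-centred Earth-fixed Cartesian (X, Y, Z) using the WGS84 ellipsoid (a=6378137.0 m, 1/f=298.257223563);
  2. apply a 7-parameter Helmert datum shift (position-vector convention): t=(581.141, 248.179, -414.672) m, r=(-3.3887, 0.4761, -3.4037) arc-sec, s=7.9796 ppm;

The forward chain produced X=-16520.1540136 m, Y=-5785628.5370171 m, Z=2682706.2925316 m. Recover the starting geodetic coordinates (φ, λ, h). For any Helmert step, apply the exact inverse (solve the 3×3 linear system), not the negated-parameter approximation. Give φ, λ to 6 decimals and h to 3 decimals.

start: X=-16520.1540, Y=-5785628.5370, Z=2682706.2925 m
→ Helmert⁻¹: X=-17011.8752, Y=-5785874.9069, Z=2683004.4598
→ geod (Bowring, a=6378137.000): φ=25.02494600°, λ=-90.16846300°, h=3370.6070 m

φ=25.024946°, λ=-90.168463°, h=3370.607 m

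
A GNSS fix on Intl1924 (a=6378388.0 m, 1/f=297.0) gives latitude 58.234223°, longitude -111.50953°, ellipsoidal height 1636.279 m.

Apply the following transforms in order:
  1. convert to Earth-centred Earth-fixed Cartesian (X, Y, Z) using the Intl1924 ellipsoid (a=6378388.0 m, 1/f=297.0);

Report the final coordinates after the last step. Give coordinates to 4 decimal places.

X=-1234508.7053 m, Y=-3132454.9027 m, Z=5401022.1891 m

start: φ=58.234223°, λ=-111.509530°, h=1636.279 m
→ ECEF (a=6378388.000, f=1/297.0): X=-1234508.7053, Y=-3132454.9027, Z=5401022.1891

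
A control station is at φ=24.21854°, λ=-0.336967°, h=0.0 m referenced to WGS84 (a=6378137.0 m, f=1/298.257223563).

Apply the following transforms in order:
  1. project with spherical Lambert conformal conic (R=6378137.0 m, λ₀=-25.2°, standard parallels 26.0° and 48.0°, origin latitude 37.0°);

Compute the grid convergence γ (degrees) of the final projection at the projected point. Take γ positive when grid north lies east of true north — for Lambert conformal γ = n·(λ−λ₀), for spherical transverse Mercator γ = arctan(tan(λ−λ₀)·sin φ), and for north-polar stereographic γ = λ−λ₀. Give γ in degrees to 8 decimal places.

15.05672211

start: φ=24.218540°, λ=-0.336967°, h=0.000 m
→ into lcc (λ₀=-25.2°): φ=24.21854000°, λ−λ₀=24.86303300°
convergence γ = 15.05672211°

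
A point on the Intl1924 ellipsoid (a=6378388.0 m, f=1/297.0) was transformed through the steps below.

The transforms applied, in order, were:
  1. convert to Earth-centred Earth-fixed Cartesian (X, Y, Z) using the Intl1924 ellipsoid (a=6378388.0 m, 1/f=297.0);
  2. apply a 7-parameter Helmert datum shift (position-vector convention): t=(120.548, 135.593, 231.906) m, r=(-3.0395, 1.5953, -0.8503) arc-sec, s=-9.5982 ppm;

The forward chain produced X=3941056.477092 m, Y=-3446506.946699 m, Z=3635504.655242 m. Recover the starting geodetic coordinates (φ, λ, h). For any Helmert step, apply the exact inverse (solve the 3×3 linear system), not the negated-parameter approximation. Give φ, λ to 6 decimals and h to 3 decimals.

φ=34.955252°, λ=-41.172526°, h=2498.841 m

start: X=3941056.4771, Y=-3446506.9467, Z=3635504.6552 m
→ Helmert⁻¹: X=3940959.8478, Y=-3446712.9448, Z=3635287.3315
→ geod (Bowring, a=6378388.000): φ=34.95525200°, λ=-41.17252600°, h=2498.8410 m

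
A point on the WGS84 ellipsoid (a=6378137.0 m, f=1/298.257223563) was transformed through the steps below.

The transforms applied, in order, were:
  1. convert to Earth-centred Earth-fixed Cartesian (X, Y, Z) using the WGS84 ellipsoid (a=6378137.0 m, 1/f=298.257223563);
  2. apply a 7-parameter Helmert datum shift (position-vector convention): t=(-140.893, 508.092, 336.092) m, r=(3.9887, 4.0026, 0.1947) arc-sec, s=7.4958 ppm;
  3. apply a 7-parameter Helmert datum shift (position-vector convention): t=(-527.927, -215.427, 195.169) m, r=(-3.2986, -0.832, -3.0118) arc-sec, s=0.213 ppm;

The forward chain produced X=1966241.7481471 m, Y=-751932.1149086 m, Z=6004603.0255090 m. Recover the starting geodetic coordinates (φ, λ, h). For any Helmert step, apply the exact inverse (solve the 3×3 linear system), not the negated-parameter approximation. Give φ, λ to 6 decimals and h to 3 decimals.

start: X=1966241.7481, Y=-751932.1149, Z=6004603.0255 m
→ Helmert⁻¹: X=1966804.4531, Y=-751783.8318, Z=6004386.6216
→ Helmert⁻¹: X=1966813.3827, Y=-752172.0363, Z=6004058.2364
→ geod (Bowring, a=6378137.000): φ=70.79309500°, λ=-20.92844500°, h=3527.9980 m

φ=70.793095°, λ=-20.928445°, h=3527.998 m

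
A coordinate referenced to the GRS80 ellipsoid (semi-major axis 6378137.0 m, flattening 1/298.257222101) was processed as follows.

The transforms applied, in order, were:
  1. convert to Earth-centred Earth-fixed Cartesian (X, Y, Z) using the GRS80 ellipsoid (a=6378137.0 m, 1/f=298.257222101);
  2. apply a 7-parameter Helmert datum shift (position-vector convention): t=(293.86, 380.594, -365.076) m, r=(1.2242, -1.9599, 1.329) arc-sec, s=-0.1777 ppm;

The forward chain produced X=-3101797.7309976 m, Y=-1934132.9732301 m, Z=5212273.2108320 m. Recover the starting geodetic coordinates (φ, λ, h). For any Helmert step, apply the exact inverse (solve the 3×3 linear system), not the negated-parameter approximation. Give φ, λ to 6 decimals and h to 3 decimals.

start: X=-3101797.7310, Y=-1934132.9732, Z=5212273.2108 m
→ Helmert⁻¹: X=-3102055.0761, Y=-1934462.9862, Z=5212680.1696
→ geod (Bowring, a=6378137.000): φ=55.13753900°, λ=-148.05205000°, h=3082.6460 m

φ=55.137539°, λ=-148.052050°, h=3082.646 m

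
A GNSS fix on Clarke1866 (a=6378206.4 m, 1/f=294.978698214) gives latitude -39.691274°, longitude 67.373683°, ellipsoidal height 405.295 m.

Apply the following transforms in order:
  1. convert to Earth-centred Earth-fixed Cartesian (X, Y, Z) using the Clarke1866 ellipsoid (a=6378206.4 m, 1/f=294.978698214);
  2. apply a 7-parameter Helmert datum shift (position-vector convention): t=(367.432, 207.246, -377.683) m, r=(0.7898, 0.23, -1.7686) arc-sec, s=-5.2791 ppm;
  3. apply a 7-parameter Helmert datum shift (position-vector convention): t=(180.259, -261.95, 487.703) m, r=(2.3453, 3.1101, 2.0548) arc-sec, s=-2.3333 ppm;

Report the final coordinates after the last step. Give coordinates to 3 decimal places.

start: φ=-39.691274°, λ=67.373683°, h=405.295 m
→ ECEF (a=6378206.400, f=1/294.978698214): X=1890938.0003, Y=4536812.1308, Z=-4051729.0755
→ Helmert 7p (PV): X=1891329.8322, Y=4536994.7272, Z=-4052070.1059
→ Helmert 7p (PV): X=1891399.3832, Y=4536787.1056, Z=-4051549.8790

X=1891399.383 m, Y=4536787.106 m, Z=-4051549.879 m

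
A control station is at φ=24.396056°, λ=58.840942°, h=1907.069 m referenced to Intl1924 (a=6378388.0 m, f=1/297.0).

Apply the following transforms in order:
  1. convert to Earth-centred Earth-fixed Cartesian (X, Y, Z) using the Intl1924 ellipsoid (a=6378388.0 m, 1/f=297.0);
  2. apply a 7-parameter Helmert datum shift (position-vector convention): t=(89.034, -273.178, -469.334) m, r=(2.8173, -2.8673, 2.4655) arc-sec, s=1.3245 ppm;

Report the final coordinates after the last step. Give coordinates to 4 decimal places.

X=3008223.7737 m, Y=4974925.9856 m, Z=2618762.8727 m

start: φ=24.396056°, λ=58.840942°, h=1907.069 m
→ ECEF (a=6378388.000, f=1/297.0): X=3008226.6328, Y=4975192.3900, Z=2619118.9656
→ Helmert 7p (PV): X=3008223.7737, Y=4974925.9856, Z=2618762.8727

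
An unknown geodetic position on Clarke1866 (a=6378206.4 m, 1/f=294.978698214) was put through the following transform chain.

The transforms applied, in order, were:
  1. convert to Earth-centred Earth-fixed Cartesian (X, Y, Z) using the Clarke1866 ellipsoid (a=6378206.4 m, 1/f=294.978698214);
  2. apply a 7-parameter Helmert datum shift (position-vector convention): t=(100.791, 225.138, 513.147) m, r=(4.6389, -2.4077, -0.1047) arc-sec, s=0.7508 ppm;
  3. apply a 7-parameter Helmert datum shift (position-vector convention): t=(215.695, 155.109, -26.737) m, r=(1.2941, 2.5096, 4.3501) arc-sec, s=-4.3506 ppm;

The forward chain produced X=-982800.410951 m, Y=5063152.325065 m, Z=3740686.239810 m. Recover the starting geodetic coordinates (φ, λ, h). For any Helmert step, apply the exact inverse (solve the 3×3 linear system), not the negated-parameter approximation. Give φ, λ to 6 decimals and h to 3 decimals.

start: X=-982800.4110, Y=5063152.3251, Z=3740686.2398 m
→ Helmert⁻¹: X=-982959.1158, Y=5063063.4427, Z=3740685.5261
→ Helmert⁻¹: X=-983018.0813, Y=5062918.1187, Z=3740067.1805
→ geod (Bowring, a=6378206.400): φ=36.13381900°, λ=100.98785700°, h=107.7370 m

φ=36.133819°, λ=100.987857°, h=107.737 m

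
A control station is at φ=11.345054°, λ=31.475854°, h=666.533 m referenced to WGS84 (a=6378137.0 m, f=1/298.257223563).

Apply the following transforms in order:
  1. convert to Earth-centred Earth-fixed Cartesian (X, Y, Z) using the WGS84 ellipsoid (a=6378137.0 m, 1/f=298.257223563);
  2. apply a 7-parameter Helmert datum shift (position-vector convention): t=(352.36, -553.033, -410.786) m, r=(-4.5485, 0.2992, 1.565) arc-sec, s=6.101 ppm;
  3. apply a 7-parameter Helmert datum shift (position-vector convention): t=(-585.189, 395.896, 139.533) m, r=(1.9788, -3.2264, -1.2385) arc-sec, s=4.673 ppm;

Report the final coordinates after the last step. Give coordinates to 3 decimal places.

X=5334420.377 m, Y=3265868.906 m, Z=1246359.537 m

start: φ=11.345054°, λ=31.475854°, h=666.533 m
→ ECEF (a=6378137.000, f=1/298.257223563): X=5334618.5852, Y=3265966.8809, Z=1246582.3430
→ Helmert 7p (PV): X=5334980.5199, Y=3265501.7389, Z=1246099.4034
→ Helmert 7p (PV): X=5334420.3771, Y=3265868.9065, Z=1246359.5375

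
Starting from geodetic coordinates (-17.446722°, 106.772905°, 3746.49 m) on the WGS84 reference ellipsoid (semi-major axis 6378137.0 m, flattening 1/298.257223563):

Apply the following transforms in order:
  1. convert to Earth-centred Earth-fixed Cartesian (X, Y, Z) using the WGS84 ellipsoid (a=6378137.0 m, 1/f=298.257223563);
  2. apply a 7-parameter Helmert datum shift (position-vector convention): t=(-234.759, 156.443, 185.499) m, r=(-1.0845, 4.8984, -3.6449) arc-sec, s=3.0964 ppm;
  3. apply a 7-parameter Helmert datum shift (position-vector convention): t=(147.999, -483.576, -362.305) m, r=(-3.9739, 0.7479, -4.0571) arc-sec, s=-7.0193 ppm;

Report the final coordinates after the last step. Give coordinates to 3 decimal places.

start: φ=-17.446722°, λ=106.772905°, h=3746.490 m
→ ECEF (a=6378137.000, f=1/298.257223563): X=-1757482.1896, Y=5831026.1551, Z=-1901179.0601
→ Helmert 7p (PV): X=-1757664.4998, Y=5831221.7137, Z=-1900988.3694
→ Helmert 7p (PV): X=-1757396.3603, Y=5830695.1543, Z=-1901443.3012

X=-1757396.360 m, Y=5830695.154 m, Z=-1901443.301 m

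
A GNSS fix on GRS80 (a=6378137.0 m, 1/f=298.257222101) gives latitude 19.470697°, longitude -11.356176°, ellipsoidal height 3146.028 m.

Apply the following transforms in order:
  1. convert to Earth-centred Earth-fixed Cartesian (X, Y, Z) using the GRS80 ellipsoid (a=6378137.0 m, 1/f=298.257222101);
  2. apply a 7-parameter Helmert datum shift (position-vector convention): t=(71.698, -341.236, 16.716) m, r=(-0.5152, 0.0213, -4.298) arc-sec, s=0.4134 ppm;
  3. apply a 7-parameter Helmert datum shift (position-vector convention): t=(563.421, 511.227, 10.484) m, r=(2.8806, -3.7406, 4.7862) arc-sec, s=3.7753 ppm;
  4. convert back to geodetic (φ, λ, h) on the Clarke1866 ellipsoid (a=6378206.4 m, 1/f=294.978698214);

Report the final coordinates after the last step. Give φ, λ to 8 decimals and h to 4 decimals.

start: φ=19.470697°, λ=-11.356176°, h=3146.028 m
→ ECEF (a=6378137.000, f=1/298.257222101): X=5900756.8484, Y=-1185105.1822, Z=2113592.9506
→ Helmert 7p (PV): X=5900806.5096, Y=-1185564.5848, Z=2113612.8911
→ Helmert 7p (PV): X=5901381.3877, Y=-1184950.4278, Z=2113721.8087
→ geod (Bowring, a=6378206.400): φ=19.47138940°, λ=-11.35356115°, h=3694.5059 m

φ=19.47138940°, λ=-11.35356115°, h=3694.5059 m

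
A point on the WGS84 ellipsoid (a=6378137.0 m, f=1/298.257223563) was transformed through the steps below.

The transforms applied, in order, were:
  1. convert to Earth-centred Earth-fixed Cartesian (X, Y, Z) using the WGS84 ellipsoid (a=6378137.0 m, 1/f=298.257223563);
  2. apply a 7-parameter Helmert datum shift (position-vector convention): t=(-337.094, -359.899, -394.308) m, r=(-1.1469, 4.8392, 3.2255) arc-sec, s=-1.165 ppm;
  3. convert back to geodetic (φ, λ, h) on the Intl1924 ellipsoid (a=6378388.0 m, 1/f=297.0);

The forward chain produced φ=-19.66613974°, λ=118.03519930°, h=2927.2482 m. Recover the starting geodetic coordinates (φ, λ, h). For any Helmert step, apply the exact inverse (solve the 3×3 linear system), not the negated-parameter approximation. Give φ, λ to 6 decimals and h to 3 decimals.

start: φ=-19.666140°, λ=118.035199°, h=2927.248 m
→ ECEF (a=6378388.000, f=1/297.0): X=-2825431.4777, Y=5305997.3537, Z=-2133941.7304
→ Helmert⁻¹: X=-2824964.6386, Y=5306419.4739, Z=-2133586.6794
→ geod (Bowring, a=6378137.000): φ=-19.66213400°, λ=118.02938100°, h=3192.7200 m

φ=-19.662134°, λ=118.029381°, h=3192.720 m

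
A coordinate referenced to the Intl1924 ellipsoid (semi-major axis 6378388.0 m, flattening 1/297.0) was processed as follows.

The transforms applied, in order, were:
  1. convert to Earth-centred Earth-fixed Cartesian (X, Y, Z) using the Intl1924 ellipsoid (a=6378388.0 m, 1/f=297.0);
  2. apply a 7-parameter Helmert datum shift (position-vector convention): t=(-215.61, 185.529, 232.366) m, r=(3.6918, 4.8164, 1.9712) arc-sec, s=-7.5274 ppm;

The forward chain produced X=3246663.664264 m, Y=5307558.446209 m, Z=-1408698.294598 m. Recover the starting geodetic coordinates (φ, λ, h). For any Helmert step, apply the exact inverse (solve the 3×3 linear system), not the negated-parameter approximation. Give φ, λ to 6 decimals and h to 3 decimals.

φ=-12.843183°, λ=58.542125°, h=2016.553 m

start: X=3246663.6643, Y=5307558.4462, Z=-1408698.2946 m
→ Helmert⁻¹: X=3246987.3356, Y=5307356.6198, Z=-1408960.4402
→ geod (Bowring, a=6378388.000): φ=-12.84318300°, λ=58.54212500°, h=2016.5530 m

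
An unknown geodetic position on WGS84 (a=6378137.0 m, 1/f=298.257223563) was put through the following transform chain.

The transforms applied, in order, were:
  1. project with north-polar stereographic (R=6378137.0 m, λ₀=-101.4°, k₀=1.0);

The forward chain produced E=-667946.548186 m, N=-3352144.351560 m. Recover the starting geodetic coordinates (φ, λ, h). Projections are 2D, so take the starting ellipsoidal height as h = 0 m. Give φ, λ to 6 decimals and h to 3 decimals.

start: E=-667946.5482, N=-3352144.3516 m
→ stereo⁻¹: φ=59.99991100°, λ=-112.66913000°

φ=59.999911°, λ=-112.669130°, h=0.000 m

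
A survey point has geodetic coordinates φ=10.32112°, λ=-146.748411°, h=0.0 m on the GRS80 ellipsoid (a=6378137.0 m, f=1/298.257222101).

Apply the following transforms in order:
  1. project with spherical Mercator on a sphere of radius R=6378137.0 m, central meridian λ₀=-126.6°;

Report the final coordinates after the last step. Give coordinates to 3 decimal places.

E=-2242910.853 m, N=1155206.481 m

start: φ=10.321120°, λ=-146.748411°, h=0.000 m
→ merc (R=6378137.0, λ₀=-126.6°): E=-2242910.8528, N=1155206.4814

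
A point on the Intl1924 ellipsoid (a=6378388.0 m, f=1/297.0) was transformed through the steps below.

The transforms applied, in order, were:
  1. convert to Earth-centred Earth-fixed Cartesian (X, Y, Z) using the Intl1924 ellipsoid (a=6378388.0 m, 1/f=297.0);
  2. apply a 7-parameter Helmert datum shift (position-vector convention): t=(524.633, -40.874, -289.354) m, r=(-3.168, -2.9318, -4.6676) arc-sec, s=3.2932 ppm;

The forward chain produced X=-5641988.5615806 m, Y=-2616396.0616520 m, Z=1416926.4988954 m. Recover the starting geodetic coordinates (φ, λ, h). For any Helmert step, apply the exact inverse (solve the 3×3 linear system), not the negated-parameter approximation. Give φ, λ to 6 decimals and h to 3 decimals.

φ=12.920760°, λ=-155.121942°, h=1666.336 m

start: X=-5641988.5616, Y=-2616396.0617, Z=1416926.4989 m
→ Helmert⁻¹: X=-5642415.2591, Y=-2616496.0221, Z=1417251.1992
→ geod (Bowring, a=6378388.000): φ=12.92076000°, λ=-155.12194200°, h=1666.3360 m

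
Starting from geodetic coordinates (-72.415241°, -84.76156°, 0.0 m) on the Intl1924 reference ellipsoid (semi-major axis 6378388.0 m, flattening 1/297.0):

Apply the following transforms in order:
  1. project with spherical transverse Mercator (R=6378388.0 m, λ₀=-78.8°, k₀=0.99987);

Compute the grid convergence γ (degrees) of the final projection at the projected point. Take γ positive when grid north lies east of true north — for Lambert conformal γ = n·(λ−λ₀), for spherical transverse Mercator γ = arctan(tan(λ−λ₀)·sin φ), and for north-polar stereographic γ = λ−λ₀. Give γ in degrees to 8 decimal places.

5.68485159

start: φ=-72.415241°, λ=-84.761560°, h=0.000 m
→ into tm (λ₀=-78.8°): φ=-72.41524100°, λ−λ₀=-5.96156000°
convergence γ = 5.68485159°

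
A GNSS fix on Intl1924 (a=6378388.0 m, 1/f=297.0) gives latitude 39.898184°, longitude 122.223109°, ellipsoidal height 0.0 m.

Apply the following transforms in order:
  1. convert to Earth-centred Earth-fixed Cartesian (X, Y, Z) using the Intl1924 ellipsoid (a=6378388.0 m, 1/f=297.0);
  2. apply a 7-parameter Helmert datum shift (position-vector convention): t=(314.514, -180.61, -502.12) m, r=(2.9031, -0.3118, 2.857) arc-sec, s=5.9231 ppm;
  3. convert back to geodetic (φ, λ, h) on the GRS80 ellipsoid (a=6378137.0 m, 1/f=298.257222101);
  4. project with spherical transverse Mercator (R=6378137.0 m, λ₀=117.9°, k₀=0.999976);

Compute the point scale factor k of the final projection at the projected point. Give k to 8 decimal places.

1.00165187

start: φ=39.898184°, λ=122.223109°, h=0.000 m
→ ECEF (a=6378388.000, f=1/297.0): X=-2612866.1462, Y=4145452.1292, Z=4069386.9727
→ Helmert 7p (PV): X=-2612630.6795, Y=4145202.6063, Z=4068963.3524
→ geod (Bowring, a=6378137.000): φ=39.89639226°, λ=122.22233549°, h=-316.5042 m
→ into tm (λ₀=117.9°): φ=39.89639226°, λ−λ₀=4.32233549°
scale k = 1.00165187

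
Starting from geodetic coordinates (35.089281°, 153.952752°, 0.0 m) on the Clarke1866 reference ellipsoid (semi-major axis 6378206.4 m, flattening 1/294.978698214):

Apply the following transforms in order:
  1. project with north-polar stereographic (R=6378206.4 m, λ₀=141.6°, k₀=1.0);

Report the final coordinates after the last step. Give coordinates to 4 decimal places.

E=1417914.5104 m, N=-6474497.8538 m

start: φ=35.089281°, λ=153.952752°, h=0.000 m
→ stereo (R=6378206.4, λ₀=141.6°): E=1417914.5104, N=-6474497.8538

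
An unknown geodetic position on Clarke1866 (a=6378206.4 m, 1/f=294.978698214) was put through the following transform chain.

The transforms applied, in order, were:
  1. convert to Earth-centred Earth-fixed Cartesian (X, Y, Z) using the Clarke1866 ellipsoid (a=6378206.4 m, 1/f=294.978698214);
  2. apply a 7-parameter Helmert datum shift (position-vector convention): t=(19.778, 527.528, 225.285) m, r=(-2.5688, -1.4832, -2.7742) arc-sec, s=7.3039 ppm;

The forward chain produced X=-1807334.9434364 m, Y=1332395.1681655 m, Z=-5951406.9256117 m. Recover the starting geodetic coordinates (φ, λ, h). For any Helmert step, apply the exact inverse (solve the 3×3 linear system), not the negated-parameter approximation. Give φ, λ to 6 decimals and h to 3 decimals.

φ=-69.459834°, λ=143.612820°, h=1688.588 m

start: X=-1807334.9434, Y=1332395.1682, Z=-5951406.9256 m
→ Helmert⁻¹: X=-1807402.2308, Y=1331907.7235, Z=-5951559.1568
→ geod (Bowring, a=6378206.400): φ=-69.45983400°, λ=143.61282000°, h=1688.5880 m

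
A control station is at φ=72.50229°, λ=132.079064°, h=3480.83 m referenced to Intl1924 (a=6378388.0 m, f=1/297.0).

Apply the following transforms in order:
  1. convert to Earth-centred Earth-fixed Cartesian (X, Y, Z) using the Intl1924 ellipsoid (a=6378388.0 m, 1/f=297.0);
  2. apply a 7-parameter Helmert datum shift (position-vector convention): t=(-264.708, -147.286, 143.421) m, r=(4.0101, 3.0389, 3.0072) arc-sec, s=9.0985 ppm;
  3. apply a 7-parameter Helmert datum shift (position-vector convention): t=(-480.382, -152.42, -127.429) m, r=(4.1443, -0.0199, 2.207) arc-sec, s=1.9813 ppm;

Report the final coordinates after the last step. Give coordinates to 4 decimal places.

start: φ=72.502290°, λ=132.079064°, h=3480.830 m
→ ECEF (a=6378388.000, f=1/297.0): X=-1289856.4229, Y=1428561.4130, Z=6064236.9406
→ Helmert 7p (PV): X=-1290064.3491, Y=1428290.4203, Z=6064482.3143
→ Helmert 7p (PV): X=-1290563.1547, Y=1428005.1781, Z=6064395.4739

X=-1290563.1547 m, Y=1428005.1781 m, Z=6064395.4739 m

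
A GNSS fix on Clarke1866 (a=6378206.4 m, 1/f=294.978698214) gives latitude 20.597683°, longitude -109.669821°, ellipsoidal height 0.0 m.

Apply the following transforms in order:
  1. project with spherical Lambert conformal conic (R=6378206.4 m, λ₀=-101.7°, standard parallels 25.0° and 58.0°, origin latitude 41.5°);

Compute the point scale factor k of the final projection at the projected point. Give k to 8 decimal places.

1.02401781

start: φ=20.597683°, λ=-109.669821°, h=0.000 m
→ into lcc (λ₀=-101.7°): φ=20.59768300°, λ−λ₀=-7.96982100°
scale k = 1.02401781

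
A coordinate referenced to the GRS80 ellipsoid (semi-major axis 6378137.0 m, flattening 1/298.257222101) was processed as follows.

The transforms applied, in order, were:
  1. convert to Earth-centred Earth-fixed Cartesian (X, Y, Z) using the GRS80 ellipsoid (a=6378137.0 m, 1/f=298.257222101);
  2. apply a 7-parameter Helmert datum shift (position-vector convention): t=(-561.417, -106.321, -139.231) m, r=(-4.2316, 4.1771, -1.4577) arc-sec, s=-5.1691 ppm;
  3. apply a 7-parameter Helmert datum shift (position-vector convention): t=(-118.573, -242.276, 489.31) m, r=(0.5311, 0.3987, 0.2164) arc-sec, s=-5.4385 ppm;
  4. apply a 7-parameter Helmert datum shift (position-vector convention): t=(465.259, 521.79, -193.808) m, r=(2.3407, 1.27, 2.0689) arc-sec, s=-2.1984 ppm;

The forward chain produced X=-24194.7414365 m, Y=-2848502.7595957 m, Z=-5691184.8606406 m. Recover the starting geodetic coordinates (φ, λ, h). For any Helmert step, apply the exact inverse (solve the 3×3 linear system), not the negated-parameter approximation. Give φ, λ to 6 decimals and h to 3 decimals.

start: X=-24194.7414, Y=-2848502.7596, Z=-5691184.8606 m
→ Helmert⁻¹: X=-24653.5919, Y=-2849095.1470, Z=-5690971.3839
→ Helmert⁻¹: X=-24527.1398, Y=-2848882.9935, Z=-5691484.3591
→ Helmert⁻¹: X=-23830.4567, Y=-2848674.8047, Z=-5691433.4716
→ geod (Bowring, a=6378137.000): φ=-63.56397100°, λ=-90.47929400°, h=3564.7300 m

φ=-63.563971°, λ=-90.479294°, h=3564.730 m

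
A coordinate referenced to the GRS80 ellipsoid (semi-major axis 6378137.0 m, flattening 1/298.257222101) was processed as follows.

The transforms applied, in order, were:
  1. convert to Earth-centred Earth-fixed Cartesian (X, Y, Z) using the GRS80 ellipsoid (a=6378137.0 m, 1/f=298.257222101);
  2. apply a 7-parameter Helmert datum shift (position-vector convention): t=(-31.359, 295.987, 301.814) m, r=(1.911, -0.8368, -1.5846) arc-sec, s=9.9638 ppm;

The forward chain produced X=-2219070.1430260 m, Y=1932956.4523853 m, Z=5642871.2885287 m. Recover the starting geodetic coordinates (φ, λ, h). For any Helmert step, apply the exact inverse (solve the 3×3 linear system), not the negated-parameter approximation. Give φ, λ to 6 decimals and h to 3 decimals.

start: X=-2219070.1430, Y=1932956.4524, Z=5642871.2885 m
→ Helmert⁻¹: X=-2219008.6305, Y=1932676.4383, Z=5642504.3502
→ geod (Bowring, a=6378137.000): φ=62.61464900°, λ=138.94531100°, h=2425.8250 m

φ=62.614649°, λ=138.945311°, h=2425.825 m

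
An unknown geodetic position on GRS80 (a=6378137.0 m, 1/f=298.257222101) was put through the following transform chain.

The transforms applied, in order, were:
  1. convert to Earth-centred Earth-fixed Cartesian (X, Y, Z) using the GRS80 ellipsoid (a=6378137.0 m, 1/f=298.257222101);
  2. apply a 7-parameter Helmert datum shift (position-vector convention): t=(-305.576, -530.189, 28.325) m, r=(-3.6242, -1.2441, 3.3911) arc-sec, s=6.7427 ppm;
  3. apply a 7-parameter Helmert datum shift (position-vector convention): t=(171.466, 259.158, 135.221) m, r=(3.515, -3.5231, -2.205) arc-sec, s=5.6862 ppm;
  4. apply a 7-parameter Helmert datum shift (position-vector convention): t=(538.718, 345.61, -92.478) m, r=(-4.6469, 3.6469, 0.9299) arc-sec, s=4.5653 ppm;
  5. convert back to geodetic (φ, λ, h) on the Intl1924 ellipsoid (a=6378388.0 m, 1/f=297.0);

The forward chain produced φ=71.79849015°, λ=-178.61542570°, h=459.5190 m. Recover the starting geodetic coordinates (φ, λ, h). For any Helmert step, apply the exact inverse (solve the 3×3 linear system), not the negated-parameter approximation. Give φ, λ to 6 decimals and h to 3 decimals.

start: φ=71.798490°, λ=-178.615426°, h=459.519 m
→ ECEF (a=6378388.000, f=1/297.0): X=-1997984.1753, Y=-48291.4478, Z=6037279.9642
→ Helmert⁻¹: X=-1998620.7330, Y=-48763.8388, Z=6037308.4444
→ Helmert⁻¹: X=-1998677.1925, Y=-48941.2035, Z=6037173.8674
→ Helmert⁻¹: X=-1998322.5260, Y=-48483.9105, Z=6037116.0371
→ geod (Bowring, a=6378137.000): φ=71.79462500°, λ=-178.61014500°, h=579.4940 m

φ=71.794625°, λ=-178.610145°, h=579.494 m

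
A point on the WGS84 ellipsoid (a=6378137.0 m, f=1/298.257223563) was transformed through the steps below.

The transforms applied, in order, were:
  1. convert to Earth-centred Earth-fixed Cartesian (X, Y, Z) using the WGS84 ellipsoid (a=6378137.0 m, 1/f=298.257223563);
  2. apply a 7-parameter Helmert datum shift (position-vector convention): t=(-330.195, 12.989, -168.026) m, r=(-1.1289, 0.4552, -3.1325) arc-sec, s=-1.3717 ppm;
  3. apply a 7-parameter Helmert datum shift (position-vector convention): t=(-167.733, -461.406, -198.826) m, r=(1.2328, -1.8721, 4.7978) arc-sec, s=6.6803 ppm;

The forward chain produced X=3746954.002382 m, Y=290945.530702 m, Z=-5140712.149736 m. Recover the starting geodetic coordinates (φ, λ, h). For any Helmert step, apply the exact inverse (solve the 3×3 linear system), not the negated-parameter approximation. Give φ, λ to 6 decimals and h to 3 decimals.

start: X=3746954.0024, Y=290945.5307, Z=-5140712.1497 m
→ Helmert⁻¹: X=3747056.8228, Y=291287.1083, Z=-5140514.7338
→ Helmert⁻¹: X=3747399.0773, Y=291359.5632, Z=-5140343.8941
→ geod (Bowring, a=6378137.000): φ=-54.00815100°, λ=4.44579200°, h=3790.4410 m

φ=-54.008151°, λ=4.445792°, h=3790.441 m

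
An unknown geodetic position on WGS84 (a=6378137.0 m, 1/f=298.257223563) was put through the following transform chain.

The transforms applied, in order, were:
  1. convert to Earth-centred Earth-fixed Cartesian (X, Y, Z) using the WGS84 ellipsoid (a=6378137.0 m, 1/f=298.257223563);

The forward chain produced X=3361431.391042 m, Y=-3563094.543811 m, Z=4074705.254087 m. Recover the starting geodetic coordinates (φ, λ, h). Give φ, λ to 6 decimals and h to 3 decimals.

start: X=3361431.3910, Y=-3563094.5438, Z=4074705.2541 m
→ geod (Bowring, a=6378137.000): φ=39.94411500°, λ=-46.66815500°, h=2297.4260 m

φ=39.944115°, λ=-46.668155°, h=2297.426 m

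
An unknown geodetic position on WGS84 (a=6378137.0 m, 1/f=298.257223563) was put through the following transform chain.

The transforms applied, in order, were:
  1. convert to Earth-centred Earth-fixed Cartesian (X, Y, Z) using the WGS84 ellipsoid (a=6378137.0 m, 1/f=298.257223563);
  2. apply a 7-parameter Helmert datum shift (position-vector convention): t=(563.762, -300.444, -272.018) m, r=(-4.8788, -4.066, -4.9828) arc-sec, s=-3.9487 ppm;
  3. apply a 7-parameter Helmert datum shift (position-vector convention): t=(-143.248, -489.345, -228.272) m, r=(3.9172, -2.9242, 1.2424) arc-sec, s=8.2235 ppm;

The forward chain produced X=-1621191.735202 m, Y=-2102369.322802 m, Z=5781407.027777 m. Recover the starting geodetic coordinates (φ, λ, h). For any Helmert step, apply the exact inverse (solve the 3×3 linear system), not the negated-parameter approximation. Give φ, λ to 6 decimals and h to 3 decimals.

φ=65.486635°, λ=-127.649607°, h=1644.861 m

start: X=-1621191.7352, Y=-2102369.3228, Z=5781407.0278 m
→ Helmert⁻¹: X=-1620965.8501, Y=-2101743.1295, Z=5781650.6497
→ Helmert⁻¹: X=-1621371.2690, Y=-2101626.9119, Z=5781927.7502
→ geod (Bowring, a=6378137.000): φ=65.48663500°, λ=-127.64960700°, h=1644.8610 m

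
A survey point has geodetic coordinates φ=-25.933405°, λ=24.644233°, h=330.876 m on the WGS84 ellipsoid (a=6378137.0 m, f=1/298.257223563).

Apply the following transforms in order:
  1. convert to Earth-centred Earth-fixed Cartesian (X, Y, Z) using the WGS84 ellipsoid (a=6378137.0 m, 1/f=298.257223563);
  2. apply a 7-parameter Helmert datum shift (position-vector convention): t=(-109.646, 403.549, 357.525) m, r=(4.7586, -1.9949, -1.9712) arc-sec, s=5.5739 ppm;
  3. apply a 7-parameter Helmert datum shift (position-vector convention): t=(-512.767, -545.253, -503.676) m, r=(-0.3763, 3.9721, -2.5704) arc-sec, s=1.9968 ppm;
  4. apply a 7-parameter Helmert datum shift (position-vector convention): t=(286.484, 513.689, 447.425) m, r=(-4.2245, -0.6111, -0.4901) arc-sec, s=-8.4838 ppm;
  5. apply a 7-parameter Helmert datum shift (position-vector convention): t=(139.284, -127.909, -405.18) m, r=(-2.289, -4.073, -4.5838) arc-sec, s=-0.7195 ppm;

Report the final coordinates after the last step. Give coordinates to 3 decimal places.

X=5216975.930 m, Y=2393386.151 m, Z=-2772629.211 m

start: φ=-25.933405°, λ=24.644233°, h=330.876 m
→ ECEF (a=6378137.000, f=1/298.257223563): X=5217033.1127, Y=2393417.8217, Z=-2772573.5632
→ Helmert 7p (PV): X=5217002.2344, Y=2393848.8183, Z=-2772125.8179
→ Helmert 7p (PV): X=5216476.3323, Y=2393238.2754, Z=-2772739.8620
→ Helmert 7p (PV): X=5216732.4620, Y=2393662.4781, Z=-2772302.4744
→ Helmert 7p (PV): X=5216975.9297, Y=2393386.1508, Z=-2772629.2111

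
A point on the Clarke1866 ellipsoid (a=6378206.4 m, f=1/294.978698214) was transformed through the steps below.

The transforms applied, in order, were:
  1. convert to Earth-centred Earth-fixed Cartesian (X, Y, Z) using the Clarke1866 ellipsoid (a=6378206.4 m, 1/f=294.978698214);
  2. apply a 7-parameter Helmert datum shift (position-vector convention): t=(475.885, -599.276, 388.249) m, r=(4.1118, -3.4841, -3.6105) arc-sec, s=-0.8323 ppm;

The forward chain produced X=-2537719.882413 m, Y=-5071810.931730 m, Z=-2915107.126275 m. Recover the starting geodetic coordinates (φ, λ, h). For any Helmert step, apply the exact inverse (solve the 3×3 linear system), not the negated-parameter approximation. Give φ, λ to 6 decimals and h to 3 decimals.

φ=-27.365209°, λ=-116.587635°, h=2835.933 m

start: X=-2537719.8824, Y=-5071810.9317, Z=-2915107.1263 m
→ Helmert⁻¹: X=-2538158.3550, Y=-5071318.4213, Z=-2915353.8343
→ geod (Bowring, a=6378206.400): φ=-27.36520900°, λ=-116.58763500°, h=2835.9330 m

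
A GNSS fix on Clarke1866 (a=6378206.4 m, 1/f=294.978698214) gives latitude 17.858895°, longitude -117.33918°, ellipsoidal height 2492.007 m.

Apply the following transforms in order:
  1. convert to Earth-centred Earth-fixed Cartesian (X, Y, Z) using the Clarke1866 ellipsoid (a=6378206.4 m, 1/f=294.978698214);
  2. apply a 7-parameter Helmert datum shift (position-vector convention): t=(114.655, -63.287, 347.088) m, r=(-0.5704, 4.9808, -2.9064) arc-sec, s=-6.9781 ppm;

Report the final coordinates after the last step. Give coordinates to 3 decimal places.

X=-2789962.475 m, Y=-5396579.966 m, Z=1944588.131 m

start: φ=17.858895°, λ=-117.339180°, h=2492.007 m
→ ECEF (a=6378206.400, f=1/294.978698214): X=-2790067.5054, Y=-5396599.0268, Z=1944172.3129
→ Helmert 7p (PV): X=-2789962.4752, Y=-5396579.9660, Z=1944588.1307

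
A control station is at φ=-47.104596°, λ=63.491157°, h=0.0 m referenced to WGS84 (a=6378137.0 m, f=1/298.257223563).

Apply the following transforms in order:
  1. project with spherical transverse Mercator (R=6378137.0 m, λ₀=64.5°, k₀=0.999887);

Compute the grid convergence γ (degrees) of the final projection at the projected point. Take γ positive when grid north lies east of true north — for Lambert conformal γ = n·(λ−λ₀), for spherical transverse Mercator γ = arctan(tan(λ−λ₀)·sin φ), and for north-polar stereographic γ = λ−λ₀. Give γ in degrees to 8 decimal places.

0.73911125

start: φ=-47.104596°, λ=63.491157°, h=0.000 m
→ into tm (λ₀=64.5°): φ=-47.10459600°, λ−λ₀=-1.00884300°
convergence γ = 0.73911125°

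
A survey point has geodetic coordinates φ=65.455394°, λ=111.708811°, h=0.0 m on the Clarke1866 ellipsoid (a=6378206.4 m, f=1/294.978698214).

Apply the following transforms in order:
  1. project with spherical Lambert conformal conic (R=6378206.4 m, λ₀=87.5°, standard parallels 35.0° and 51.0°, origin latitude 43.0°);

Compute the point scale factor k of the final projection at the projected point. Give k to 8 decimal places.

start: φ=65.455394°, λ=111.708811°, h=0.000 m
→ into lcc (λ₀=87.5°): φ=65.45539400°, λ−λ₀=24.20881100°
scale k = 1.08541683

1.08541683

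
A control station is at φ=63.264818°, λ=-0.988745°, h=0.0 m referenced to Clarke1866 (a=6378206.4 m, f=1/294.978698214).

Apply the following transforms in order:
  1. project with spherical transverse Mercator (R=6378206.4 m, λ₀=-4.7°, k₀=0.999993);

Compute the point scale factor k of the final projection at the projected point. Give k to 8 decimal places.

1.00041723

start: φ=63.264818°, λ=-0.988745°, h=0.000 m
→ into tm (λ₀=-4.7°): φ=63.26481800°, λ−λ₀=3.71125500°
scale k = 1.00041723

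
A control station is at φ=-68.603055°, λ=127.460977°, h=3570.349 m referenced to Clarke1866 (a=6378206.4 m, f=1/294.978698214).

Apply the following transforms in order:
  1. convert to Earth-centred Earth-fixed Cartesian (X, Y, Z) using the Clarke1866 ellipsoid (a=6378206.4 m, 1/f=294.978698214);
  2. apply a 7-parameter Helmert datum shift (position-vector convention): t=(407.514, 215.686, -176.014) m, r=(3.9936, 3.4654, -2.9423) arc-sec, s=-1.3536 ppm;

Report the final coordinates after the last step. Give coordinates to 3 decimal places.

X=-1419921.844 m, Y=1853877.162 m, Z=-5919208.179 m

start: φ=-68.603055°, λ=127.460977°, h=3570.349 m
→ ECEF (a=6378206.400, f=1/294.978698214): X=-1420258.2752, Y=1853529.1233, Z=-5919099.9252
→ Helmert 7p (PV): X=-1419921.8438, Y=1853877.1624, Z=-5919208.1786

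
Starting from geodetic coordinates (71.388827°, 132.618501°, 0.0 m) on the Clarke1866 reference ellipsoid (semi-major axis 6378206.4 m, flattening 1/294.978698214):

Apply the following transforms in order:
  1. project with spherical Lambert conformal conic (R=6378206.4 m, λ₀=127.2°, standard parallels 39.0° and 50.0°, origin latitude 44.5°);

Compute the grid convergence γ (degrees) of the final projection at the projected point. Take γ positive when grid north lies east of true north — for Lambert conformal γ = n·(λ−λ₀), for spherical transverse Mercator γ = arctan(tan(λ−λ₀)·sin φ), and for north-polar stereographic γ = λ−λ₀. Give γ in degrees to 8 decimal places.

start: φ=71.388827°, λ=132.618501°, h=0.000 m
→ into lcc (λ₀=127.2°): φ=71.38882700°, λ−λ₀=5.41850100°
convergence γ = 3.80374497°

3.80374497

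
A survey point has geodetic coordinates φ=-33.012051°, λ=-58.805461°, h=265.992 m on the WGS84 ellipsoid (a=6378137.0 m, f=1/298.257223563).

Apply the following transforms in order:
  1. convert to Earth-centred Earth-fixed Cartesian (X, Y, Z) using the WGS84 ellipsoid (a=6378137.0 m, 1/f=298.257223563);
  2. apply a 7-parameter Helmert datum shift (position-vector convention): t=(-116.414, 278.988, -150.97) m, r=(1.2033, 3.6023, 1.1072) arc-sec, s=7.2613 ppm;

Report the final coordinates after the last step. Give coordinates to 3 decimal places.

start: φ=-33.012051°, λ=-58.805461°, h=265.992 m
→ ECEF (a=6378137.000, f=1/298.257223563): X=2773064.4600, Y=-4579858.7471, Z=-3455224.3735
→ Helmert 7p (PV): X=2772932.4223, Y=-4579577.9722, Z=-3455475.5813

X=2772932.422 m, Y=-4579577.972 m, Z=-3455475.581 m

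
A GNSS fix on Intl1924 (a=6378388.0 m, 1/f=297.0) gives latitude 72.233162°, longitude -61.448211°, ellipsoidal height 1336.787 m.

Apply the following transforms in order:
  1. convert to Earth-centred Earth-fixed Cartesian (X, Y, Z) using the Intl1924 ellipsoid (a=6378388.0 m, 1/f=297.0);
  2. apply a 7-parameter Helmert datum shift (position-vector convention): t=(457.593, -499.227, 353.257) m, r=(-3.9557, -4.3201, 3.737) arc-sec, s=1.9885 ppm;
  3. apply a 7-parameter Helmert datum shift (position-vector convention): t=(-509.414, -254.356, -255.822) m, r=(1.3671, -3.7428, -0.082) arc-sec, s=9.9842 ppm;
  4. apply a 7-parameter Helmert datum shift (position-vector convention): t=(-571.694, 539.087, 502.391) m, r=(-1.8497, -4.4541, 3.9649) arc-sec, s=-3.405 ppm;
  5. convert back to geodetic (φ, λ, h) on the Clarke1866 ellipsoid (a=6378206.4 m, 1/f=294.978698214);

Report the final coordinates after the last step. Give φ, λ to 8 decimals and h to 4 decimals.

start: φ=72.233162°, λ=-61.448211°, h=1336.787 m
→ ECEF (a=6378388.000, f=1/297.0): X=933296.8528, Y=-1715219.9520, Z=6053092.8286
→ Helmert 7p (PV): X=933660.5983, Y=-1715589.5956, Z=6053510.5637
→ Helmert 7p (PV): X=933049.9784, Y=-1715901.5740, Z=6053320.7523
→ Helmert 7p (PV): X=932377.3755, Y=-1715284.4254, Z=6053838.0675
→ geod (Bowring, a=6378206.400): φ=72.23922848°, λ=-61.47281813°, h=2244.2125 m

φ=72.23922848°, λ=-61.47281813°, h=2244.2125 m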